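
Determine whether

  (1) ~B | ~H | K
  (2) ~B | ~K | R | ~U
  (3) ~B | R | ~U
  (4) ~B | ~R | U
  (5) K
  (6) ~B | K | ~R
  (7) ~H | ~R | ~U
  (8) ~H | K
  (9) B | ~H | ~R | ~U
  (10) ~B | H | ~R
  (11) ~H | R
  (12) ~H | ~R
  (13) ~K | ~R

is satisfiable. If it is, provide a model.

Unit clause (K) forces K = True.
In (~K | ~R) only ~R is left, so R = False.
In (~H | R) only ~H is left, so H = False.
Set U = True.
  then (~B | ~K | R | ~U) forces B = False.
All clauses satisfied.

U = True, R = False, H = False, K = True, B = False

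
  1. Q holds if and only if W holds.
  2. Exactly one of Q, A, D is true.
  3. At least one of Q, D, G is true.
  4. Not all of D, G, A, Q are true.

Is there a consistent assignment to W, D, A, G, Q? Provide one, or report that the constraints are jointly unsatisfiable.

W = True, D = False, A = False, G = True, Q = True

  (1) Q=T, W=T — same ✓
  (2) {Q, A, D}: 1 true — exactly one ✓
  (3) {Q, D, G}: 2 true — at least one ✓
  (4) {D, G, A, Q}: 2/4 true — not all ✓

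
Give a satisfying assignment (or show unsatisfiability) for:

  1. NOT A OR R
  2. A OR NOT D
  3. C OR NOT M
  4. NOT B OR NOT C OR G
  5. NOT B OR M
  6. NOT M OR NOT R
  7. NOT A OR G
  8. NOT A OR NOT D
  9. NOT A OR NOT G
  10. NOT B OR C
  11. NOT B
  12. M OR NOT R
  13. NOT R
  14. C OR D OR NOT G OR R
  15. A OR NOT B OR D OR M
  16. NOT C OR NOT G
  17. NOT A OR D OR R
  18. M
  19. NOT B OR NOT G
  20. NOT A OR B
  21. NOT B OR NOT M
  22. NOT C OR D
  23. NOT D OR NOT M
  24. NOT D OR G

UNSATISFIABLE

Case M = True:
  (C OR NOT M) forces C = True.
  (NOT M OR NOT R) forces R = False.
  (NOT A OR R) forces A = False.
  (A OR NOT D) forces D = False.
  Clause (NOT C OR D) is falsified — contradiction.
Case M = False:
  Clause (M) is falsified — contradiction.
Both cases fail, so the formula is unsatisfiable.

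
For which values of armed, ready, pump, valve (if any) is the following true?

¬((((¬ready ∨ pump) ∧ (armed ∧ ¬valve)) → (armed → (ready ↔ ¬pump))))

armed=T, ready=F, pump=F, valve=F

  ¬((((¬ready ∨ pump) ∧ (armed ∧ ¬valve)) → (armed → (ready ↔ ¬pump)))) = True
    ((¬ready ∨ pump) ∧ (armed ∧ ¬valve)) → (armed → (ready ↔ ¬pump)) = False
      (¬ready ∨ pump) ∧ (armed ∧ ¬valve) = True
        ¬ready ∨ pump = True
          ¬ready = True
        armed ∧ ¬valve = True
          ¬valve = True
      armed → (ready ↔ ¬pump) = False
        ready ↔ ¬pump = False
          ¬pump = True
The formula evaluates to True.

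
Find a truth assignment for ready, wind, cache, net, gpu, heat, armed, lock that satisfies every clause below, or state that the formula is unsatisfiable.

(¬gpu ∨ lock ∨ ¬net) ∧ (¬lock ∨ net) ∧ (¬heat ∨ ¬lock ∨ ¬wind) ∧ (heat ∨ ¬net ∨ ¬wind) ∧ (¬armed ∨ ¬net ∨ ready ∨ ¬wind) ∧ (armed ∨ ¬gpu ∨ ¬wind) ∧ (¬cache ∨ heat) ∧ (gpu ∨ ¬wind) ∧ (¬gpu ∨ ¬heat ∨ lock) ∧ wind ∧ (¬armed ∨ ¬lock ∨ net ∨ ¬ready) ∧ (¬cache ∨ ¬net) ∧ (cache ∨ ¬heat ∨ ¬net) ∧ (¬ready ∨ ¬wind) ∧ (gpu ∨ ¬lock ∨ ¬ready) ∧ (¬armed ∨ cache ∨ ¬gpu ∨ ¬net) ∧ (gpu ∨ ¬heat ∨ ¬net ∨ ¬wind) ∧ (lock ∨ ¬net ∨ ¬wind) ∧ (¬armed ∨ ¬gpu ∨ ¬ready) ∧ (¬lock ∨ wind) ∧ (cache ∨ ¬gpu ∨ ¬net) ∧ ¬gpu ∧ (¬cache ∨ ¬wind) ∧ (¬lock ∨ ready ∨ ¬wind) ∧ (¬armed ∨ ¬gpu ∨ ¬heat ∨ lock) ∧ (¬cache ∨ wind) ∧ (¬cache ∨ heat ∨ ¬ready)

Case wind = True:
  (gpu ∨ ¬wind) forces gpu = True.
  Clause (¬gpu) is falsified — contradiction.
Case wind = False:
  Clause (wind) is falsified — contradiction.
Both cases fail, so the formula is unsatisfiable.

UNSATISFIABLE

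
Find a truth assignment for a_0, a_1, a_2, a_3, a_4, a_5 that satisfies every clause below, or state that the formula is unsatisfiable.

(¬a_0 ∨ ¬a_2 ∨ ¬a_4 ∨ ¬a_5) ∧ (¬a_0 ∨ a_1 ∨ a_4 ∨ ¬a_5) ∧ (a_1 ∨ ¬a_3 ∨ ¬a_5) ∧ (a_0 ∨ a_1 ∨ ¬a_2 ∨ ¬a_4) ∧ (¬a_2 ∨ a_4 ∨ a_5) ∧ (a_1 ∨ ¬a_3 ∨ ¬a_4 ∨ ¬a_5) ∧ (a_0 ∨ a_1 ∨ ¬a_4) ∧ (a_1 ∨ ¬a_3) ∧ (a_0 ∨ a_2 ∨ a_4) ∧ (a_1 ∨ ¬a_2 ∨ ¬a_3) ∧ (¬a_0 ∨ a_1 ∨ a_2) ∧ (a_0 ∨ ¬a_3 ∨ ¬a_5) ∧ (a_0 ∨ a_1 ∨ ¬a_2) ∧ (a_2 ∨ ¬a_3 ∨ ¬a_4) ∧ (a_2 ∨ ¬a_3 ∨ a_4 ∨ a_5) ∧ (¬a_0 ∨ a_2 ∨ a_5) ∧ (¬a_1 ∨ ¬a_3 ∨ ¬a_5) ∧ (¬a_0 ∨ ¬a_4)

a_0 = True, a_1 = True, a_2 = False, a_3 = False, a_4 = False, a_5 = True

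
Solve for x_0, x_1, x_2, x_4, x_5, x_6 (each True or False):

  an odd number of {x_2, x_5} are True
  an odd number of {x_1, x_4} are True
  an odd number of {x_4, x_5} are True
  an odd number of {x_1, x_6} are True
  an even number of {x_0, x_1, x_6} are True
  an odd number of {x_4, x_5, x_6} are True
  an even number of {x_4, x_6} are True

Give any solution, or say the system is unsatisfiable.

x_0: True; x_1: True; x_2: False; x_4: False; x_5: True; x_6: False

{x_2, x_5}: 1 true → odd ✓
{x_1, x_4}: 1 true → odd ✓
{x_4, x_5}: 1 true → odd ✓
{x_1, x_6}: 1 true → odd ✓
{x_0, x_1, x_6}: 2 true → even ✓
{x_4, x_5, x_6}: 1 true → odd ✓
{x_4, x_6}: 0 true → even ✓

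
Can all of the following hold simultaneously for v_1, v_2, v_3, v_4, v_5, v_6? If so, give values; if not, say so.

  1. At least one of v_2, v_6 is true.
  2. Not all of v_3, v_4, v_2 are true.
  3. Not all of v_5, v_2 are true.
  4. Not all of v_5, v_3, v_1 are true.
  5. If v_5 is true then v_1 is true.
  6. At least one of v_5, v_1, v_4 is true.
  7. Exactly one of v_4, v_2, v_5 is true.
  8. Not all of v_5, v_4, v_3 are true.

v_1 = False, v_2 = False, v_3 = False, v_4 = True, v_5 = False, v_6 = True

  (1) {v_2, v_6}: 1 true — at least one ✓
  (2) {v_3, v_4, v_2}: 1/3 true — not all ✓
  (3) {v_5, v_2}: 0/2 true — not all ✓
  (4) {v_5, v_3, v_1}: 0/3 true — not all ✓
  (5) v_5=F ⇒ v_1: vacuous ✓
  (6) {v_5, v_1, v_4}: 1 true — at least one ✓
  (7) {v_4, v_2, v_5}: 1 true — exactly one ✓
  (8) {v_5, v_4, v_3}: 1/3 true — not all ✓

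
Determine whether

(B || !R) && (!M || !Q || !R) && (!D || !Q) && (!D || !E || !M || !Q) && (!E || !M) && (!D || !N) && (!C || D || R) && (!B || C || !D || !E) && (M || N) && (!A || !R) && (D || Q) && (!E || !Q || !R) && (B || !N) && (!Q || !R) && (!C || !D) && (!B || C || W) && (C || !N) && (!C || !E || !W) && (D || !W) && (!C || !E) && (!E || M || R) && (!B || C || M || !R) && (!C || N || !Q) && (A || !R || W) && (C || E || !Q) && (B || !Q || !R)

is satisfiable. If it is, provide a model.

W: True, N: False, A: True, R: False, E: False, Q: False, B: True, M: True, D: True, C: False

Set W = True.
  then (D || !W) forces D = True.
  then (!D || !Q) forces Q = False.
  then (!D || !N) forces N = False.
  then (M || N) forces M = True.
  then (!C || !D) forces C = False.
  then (!E || !M) forces E = False.
Set A = True.
  then (!A || !R) forces R = False.
Set B = True.
All clauses satisfied.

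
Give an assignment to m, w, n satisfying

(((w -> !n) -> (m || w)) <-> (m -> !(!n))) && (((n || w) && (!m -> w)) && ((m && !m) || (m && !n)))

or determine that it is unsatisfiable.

UNSATISFIABLE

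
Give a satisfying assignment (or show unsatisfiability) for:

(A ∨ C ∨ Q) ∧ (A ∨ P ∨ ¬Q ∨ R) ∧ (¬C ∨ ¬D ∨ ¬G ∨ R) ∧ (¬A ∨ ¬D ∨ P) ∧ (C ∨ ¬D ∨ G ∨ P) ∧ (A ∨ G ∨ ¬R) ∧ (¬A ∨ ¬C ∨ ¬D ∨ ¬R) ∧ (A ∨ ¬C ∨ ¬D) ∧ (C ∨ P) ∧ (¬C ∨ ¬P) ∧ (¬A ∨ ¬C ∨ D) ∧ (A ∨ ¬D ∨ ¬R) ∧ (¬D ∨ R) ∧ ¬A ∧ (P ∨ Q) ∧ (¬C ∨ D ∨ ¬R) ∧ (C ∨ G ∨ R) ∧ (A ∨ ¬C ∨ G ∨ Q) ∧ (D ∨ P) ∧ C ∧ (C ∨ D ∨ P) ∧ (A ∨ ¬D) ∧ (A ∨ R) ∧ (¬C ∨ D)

Case A = True:
  Clause (¬A) is falsified — contradiction.
Case A = False:
  (C) forces C = True.
  (A ∨ ¬C ∨ ¬D) forces D = False.
  Clause (¬C ∨ D) is falsified — contradiction.
Both cases fail, so the formula is unsatisfiable.

Unsatisfiable — no assignment works.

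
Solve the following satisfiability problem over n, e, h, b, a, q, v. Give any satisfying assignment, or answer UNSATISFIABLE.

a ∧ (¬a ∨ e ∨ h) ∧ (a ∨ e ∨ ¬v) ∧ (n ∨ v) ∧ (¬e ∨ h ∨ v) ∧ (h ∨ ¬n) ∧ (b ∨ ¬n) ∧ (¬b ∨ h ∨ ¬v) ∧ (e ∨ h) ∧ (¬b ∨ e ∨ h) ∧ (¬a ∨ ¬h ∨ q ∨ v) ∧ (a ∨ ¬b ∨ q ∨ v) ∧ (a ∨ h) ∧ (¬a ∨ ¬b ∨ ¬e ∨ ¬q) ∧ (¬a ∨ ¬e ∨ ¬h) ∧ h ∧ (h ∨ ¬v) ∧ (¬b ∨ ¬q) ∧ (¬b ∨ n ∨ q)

n: False; e: False; h: True; b: False; a: True; q: True; v: True

Unit clause (a) forces a = True.
Unit clause (h) forces h = True.
In (¬a ∨ ¬e ∨ ¬h) only ¬e is left, so e = False.
Set n = False.
  then (n ∨ v) forces v = True.
Try b = True:
  (¬b ∨ ¬q) forces q = False.
  clause (¬b ∨ n ∨ q) is falsified — backtrack.
So b = False.
Set q = True.
All clauses satisfied.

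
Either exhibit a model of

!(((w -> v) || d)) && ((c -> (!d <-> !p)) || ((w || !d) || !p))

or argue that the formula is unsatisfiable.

p=T; v=F; d=F; w=T; c=T

  !(((w -> v) || d)) = True
    (w -> v) || d = False
      w -> v = False
  (c -> (!d <-> !p)) || ((w || !d) || !p) = True
    c -> (!d <-> !p) = False
      !d <-> !p = False
        !d = True
        !p = False
    (w || !d) || !p = True
      w || !d = True
        !d = True
      !p = False
Both conjuncts True, so the formula holds.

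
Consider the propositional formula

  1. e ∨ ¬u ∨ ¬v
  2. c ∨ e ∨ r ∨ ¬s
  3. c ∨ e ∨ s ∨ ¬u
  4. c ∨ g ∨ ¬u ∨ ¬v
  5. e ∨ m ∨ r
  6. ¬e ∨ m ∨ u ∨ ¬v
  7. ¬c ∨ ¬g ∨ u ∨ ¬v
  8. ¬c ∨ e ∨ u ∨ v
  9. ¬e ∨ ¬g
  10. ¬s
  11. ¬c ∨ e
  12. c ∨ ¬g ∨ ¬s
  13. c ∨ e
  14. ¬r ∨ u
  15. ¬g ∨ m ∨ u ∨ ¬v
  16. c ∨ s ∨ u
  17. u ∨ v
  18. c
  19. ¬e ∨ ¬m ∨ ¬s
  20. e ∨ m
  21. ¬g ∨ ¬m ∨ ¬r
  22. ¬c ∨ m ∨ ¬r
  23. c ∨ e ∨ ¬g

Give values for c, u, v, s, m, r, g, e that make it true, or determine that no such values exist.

c: True; u: True; v: False; s: False; m: True; r: True; g: False; e: True

Unit clause (¬s) forces s = False.
Unit clause (c) forces c = True.
In (¬c ∨ e) only e is left, so e = True.
In (¬e ∨ ¬g) only ¬g is left, so g = False.
Set u = True.
Set v = False.
Set m = True.
Set r = True.
All clauses satisfied.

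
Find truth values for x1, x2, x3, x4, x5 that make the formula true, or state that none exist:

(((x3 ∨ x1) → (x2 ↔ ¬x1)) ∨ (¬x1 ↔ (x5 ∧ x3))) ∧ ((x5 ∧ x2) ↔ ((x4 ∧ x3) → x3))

x1 = True; x2 = True; x3 = False; x4 = False; x5 = True

  ((x3 ∨ x1) → (x2 ↔ ¬x1)) ∨ (¬x1 ↔ (x5 ∧ x3)) = True
    (x3 ∨ x1) → (x2 ↔ ¬x1) = False
      x3 ∨ x1 = True
      x2 ↔ ¬x1 = False
        ¬x1 = False
    ¬x1 ↔ (x5 ∧ x3) = True
      ¬x1 = False
      x5 ∧ x3 = False
  (x5 ∧ x2) ↔ ((x4 ∧ x3) → x3) = True
    x5 ∧ x2 = True
    (x4 ∧ x3) → x3 = True
      x4 ∧ x3 = False
Both conjuncts True, so the formula holds.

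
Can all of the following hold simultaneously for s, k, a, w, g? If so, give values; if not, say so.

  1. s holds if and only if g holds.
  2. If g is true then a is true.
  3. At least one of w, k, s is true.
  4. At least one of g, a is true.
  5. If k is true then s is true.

s = True, k = True, a = True, w = False, g = True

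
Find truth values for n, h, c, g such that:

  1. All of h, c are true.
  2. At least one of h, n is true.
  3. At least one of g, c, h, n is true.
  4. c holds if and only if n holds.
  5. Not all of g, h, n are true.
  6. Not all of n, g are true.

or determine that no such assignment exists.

n: True, h: True, c: True, g: False

  (1) {h, c}: all 2 true ✓
  (2) {h, n}: 2 true — at least one ✓
  (3) {g, c, h, n}: 3 true — at least one ✓
  (4) c=T, n=T — same ✓
  (5) {g, h, n}: 2/3 true — not all ✓
  (6) {n, g}: 1/2 true — not all ✓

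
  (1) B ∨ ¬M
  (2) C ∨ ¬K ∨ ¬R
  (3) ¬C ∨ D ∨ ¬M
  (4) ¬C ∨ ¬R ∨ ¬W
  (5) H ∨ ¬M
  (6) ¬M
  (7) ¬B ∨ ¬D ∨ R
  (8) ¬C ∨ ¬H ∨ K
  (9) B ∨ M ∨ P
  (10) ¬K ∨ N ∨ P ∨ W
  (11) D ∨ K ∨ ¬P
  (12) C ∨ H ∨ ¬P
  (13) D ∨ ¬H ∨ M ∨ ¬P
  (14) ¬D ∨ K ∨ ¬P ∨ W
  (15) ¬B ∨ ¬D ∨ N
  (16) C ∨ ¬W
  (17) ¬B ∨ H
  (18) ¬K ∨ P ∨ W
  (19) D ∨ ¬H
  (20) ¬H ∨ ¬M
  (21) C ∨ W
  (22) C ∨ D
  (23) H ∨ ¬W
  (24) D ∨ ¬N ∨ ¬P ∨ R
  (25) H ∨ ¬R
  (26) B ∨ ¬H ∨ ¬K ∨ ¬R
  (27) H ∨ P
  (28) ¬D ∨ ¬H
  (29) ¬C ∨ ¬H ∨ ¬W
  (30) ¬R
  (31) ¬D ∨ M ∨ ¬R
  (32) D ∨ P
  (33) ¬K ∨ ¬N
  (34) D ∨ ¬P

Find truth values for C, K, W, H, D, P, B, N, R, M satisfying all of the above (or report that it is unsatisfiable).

Unit clause (¬M) forces M = False.
Unit clause (¬R) forces R = False.
Try C = False:
  (C ∨ ¬W) forces W = False.
  clause (C ∨ W) is falsified — backtrack.
So C = True.
Set K = True.
  then (¬K ∨ ¬N) forces N = False.
Set W = False.
  then (¬K ∨ N ∨ P ∨ W) forces P = True.
  then (D ∨ ¬P) forces D = True.
  then (¬B ∨ ¬D ∨ R) forces B = False.
  then (¬D ∨ ¬H) forces H = False.
All clauses satisfied.

C = True, K = True, W = False, H = False, D = True, P = True, B = False, N = False, R = False, M = False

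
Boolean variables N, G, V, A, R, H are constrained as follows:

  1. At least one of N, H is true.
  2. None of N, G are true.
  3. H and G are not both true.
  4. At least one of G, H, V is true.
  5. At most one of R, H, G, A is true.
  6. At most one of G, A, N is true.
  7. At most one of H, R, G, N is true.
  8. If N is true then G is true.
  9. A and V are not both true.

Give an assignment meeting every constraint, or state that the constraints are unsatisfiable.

N=F; G=F; V=F; A=F; R=F; H=T

  (1) {N, H}: 1 true — at least one ✓
  (2) {N, G}: 0 true — none ✓
  (3) H=T, G=F — not both ✓
  (4) {G, H, V}: 1 true — at least one ✓
  (5) {R, H, G, A}: 1 true — at most one ✓
  (6) {G, A, N}: 0 true — at most one ✓
  (7) {H, R, G, N}: 1 true — at most one ✓
  (8) N=F ⇒ G: vacuous ✓
  (9) A=F, V=F — not both ✓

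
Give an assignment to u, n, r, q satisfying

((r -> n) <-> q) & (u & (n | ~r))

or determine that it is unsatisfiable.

u = True, n = True, r = False, q = True

  (r -> n) <-> q = True
    r -> n = True
  u & (n | ~r) = True
    n | ~r = True
      ~r = True
Both conjuncts True, so the formula holds.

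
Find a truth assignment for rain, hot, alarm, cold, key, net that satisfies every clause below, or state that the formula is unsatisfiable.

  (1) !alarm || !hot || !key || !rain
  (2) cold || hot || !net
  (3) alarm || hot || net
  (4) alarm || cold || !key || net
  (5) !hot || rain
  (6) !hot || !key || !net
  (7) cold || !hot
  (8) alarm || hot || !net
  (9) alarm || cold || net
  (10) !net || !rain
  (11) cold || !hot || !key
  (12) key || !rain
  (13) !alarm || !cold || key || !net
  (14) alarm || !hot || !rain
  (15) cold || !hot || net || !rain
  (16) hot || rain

rain = True; hot = False; alarm = True; cold = False; key = True; net = False

Try rain = False:
  (!hot || rain) forces hot = False.
  clause (hot || rain) is falsified — backtrack.
So rain = True.
  then (!net || !rain) forces net = False.
  then (key || !rain) forces key = True.
Set hot = False.
  then (alarm || hot || net) forces alarm = True.
Set cold = False.
All clauses satisfied.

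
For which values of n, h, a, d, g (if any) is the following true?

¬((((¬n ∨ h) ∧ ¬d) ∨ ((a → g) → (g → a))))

n=F; h=F; a=F; d=T; g=T

  ¬((((¬n ∨ h) ∧ ¬d) ∨ ((a → g) → (g → a)))) = True
    ((¬n ∨ h) ∧ ¬d) ∨ ((a → g) → (g → a)) = False
      (¬n ∨ h) ∧ ¬d = False
        ¬n ∨ h = True
          ¬n = True
        ¬d = False
      (a → g) → (g → a) = False
        a → g = True
        g → a = False
The formula evaluates to True.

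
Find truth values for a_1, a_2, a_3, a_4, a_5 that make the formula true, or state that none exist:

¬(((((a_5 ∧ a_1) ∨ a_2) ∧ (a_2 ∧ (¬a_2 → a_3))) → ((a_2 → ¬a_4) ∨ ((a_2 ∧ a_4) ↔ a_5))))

a_1 = False, a_2 = True, a_3 = False, a_4 = True, a_5 = False

  ¬(((((a_5 ∧ a_1) ∨ a_2) ∧ (a_2 ∧ (¬a_2 → a_3))) → ((a_2 → ¬a_4) ∨ ((a_2 ∧ a_4) ↔ a_5)))) = True
    (((a_5 ∧ a_1) ∨ a_2) ∧ (a_2 ∧ (¬a_2 → a_3))) → ((a_2 → ¬a_4) ∨ ((a_2 ∧ a_4) ↔ a_5)) = False
      ((a_5 ∧ a_1) ∨ a_2) ∧ (a_2 ∧ (¬a_2 → a_3)) = True
        (a_5 ∧ a_1) ∨ a_2 = True
          a_5 ∧ a_1 = False
        a_2 ∧ (¬a_2 → a_3) = True
          ¬a_2 → a_3 = True
            ¬a_2 = False
      (a_2 → ¬a_4) ∨ ((a_2 ∧ a_4) ↔ a_5) = False
        a_2 → ¬a_4 = False
          ¬a_4 = False
        (a_2 ∧ a_4) ↔ a_5 = False
          a_2 ∧ a_4 = True
The formula evaluates to True.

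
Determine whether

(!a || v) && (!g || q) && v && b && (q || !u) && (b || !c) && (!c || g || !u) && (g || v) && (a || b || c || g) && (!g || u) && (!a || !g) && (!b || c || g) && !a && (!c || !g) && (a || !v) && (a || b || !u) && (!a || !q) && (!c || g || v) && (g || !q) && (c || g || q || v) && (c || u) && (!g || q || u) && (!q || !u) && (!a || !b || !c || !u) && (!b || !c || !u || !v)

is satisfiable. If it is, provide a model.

Case a = True:
  Clause (!a) is falsified — contradiction.
Case a = False:
  (v) forces v = True.
  Clause (a || !v) is falsified — contradiction.
Both cases fail, so the formula is unsatisfiable.

No satisfying assignment exists.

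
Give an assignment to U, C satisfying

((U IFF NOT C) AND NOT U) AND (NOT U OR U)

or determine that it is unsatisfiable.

U = False; C = True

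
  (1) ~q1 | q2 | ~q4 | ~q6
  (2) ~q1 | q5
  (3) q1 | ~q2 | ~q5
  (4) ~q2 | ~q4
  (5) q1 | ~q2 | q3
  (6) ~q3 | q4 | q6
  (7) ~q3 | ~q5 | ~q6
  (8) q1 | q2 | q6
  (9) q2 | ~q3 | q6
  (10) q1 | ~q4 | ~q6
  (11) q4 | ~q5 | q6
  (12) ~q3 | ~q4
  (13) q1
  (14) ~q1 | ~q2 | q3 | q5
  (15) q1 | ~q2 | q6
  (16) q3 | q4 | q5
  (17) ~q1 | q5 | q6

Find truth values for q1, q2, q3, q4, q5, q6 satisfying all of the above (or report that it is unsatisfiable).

q1 = True; q2 = False; q3 = False; q4 = True; q5 = True; q6 = False

Unit clause (q1) forces q1 = True.
In (~q1 | q5) only q5 is left, so q5 = True.
Set q2 = False.
Try q3 = True:
  (~q3 | ~q5 | ~q6) forces q6 = False.
  clause (q2 | ~q3 | q6) is falsified — backtrack.
So q3 = False.
Set q4 = True.
  then (~q1 | q2 | ~q4 | ~q6) forces q6 = False.
All clauses satisfied.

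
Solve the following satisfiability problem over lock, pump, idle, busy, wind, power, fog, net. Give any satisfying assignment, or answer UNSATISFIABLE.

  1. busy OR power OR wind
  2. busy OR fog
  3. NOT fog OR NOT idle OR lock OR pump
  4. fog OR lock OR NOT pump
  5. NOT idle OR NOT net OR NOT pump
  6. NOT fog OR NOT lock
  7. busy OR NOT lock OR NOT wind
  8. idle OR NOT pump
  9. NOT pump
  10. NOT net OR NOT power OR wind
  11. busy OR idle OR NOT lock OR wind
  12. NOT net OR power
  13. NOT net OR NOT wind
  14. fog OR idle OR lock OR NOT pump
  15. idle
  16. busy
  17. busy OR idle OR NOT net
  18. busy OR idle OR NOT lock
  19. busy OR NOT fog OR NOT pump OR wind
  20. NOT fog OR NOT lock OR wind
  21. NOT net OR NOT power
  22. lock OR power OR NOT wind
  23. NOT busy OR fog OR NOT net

lock = True; pump = False; idle = True; busy = True; wind = True; power = True; fog = False; net = False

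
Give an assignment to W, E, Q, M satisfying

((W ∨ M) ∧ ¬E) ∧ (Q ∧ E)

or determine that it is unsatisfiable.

No satisfying assignment exists.

Case E = True: the conjunct ¬E is False.
Case E = False: the conjunct E is False.
Both cases fail — unsatisfiable.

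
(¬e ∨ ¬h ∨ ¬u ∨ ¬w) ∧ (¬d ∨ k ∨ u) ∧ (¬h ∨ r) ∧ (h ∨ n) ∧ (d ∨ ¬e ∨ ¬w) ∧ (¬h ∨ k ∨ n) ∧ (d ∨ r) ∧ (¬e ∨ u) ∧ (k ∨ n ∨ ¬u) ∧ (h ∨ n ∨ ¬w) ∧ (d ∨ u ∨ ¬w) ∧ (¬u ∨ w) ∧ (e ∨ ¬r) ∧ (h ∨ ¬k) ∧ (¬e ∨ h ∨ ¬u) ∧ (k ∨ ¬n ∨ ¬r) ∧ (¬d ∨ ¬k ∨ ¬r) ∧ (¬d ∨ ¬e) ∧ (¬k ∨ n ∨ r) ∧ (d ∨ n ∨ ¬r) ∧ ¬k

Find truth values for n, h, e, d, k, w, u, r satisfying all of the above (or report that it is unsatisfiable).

Unit clause (¬k) forces k = False.
Try n = False:
  (h ∨ n) forces h = True.
  clause (¬h ∨ k ∨ n) is falsified — backtrack.
So n = True.
  then (k ∨ ¬n ∨ ¬r) forces r = False.
  then (¬h ∨ r) forces h = False.
  then (d ∨ r) forces d = True.
  then (¬d ∨ ¬e) forces e = False.
  then (¬d ∨ k ∨ u) forces u = True.
  then (¬u ∨ w) forces w = True.
All clauses satisfied.

n = True; h = False; e = False; d = True; k = False; w = True; u = True; r = False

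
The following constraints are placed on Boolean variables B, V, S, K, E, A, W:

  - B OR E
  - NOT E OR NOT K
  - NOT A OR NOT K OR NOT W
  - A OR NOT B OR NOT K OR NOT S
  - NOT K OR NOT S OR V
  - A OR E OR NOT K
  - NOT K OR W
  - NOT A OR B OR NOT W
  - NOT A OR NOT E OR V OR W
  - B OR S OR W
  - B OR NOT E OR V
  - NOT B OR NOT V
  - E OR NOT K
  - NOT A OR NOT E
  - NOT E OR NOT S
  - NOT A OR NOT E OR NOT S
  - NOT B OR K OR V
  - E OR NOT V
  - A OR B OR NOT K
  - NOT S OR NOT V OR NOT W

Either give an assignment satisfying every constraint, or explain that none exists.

Try B = True:
  (NOT B OR NOT V) forces V = False.
  (NOT B OR K OR V) forces K = True.
  (NOT E OR NOT K) forces E = False.
  clause (E OR NOT K) is falsified — backtrack.
So B = False.
  then (B OR E) forces E = True.
  then (NOT E OR NOT K) forces K = False.
  then (B OR NOT E OR V) forces V = True.
  then (NOT A OR NOT E) forces A = False.
  then (NOT E OR NOT S) forces S = False.
  then (B OR S OR W) forces W = True.
All clauses satisfied.

B=F, V=T, S=F, K=F, E=T, A=F, W=T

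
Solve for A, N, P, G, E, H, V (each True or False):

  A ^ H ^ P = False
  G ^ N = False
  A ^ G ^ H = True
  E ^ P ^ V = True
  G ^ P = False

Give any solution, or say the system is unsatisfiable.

The formula is unsatisfiable.

Adding constraints 1, 3, 5 mod 2: every variable appears an even number of times on the left, so the left side is 0.
But the right sides sum to 1 (mod 2). 0 ≠ 1 — the system is inconsistent.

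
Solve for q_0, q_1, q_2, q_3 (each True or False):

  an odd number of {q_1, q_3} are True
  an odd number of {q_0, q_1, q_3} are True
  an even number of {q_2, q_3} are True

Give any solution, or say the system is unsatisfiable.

q_0 = False; q_1 = True; q_2 = False; q_3 = False

{q_1, q_3}: 1 true → odd ✓
{q_0, q_1, q_3}: 1 true → odd ✓
{q_2, q_3}: 0 true → even ✓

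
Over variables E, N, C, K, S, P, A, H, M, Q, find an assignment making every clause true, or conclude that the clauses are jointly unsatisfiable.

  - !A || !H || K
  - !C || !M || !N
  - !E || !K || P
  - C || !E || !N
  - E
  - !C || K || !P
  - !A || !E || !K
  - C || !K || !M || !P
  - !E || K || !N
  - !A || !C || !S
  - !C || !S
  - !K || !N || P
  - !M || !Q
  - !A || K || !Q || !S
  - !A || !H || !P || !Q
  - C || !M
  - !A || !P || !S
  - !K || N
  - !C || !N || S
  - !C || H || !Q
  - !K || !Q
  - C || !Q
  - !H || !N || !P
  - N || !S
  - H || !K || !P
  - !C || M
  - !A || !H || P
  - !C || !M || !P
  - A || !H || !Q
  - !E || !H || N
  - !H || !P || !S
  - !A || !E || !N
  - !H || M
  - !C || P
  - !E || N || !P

Unit clause (E) forces E = True.
Try N = True:
  (C || !E || !N) forces C = True.
  (!C || !M || !N) forces M = False.
  clause (!C || M) is falsified — backtrack.
So N = False.
  then (!K || N) forces K = False.
  then (N || !S) forces S = False.
  then (!E || !H || N) forces H = False.
  then (!E || N || !P) forces P = False.
  then (!C || P) forces C = False.
  then (C || !M) forces M = False.
  then (C || !Q) forces Q = False.
Set A = False.
All clauses satisfied.

E: True, N: False, C: False, K: False, S: False, P: False, A: False, H: False, M: False, Q: False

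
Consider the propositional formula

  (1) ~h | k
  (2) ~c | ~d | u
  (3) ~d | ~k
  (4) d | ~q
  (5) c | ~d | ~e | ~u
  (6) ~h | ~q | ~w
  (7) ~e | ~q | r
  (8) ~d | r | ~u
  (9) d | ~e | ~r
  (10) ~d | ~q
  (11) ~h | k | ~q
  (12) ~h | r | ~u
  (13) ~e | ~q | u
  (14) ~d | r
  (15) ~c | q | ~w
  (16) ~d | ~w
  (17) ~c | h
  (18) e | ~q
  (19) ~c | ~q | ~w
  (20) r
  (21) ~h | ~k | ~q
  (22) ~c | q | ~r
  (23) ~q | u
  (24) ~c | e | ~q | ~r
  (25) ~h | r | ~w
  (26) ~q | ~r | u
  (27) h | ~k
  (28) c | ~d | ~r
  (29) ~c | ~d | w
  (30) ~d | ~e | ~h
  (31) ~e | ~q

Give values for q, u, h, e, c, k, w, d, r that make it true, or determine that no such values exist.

Unit clause (r) forces r = True.
Try q = True:
  (d | ~q) forces d = True.
  clause (~d | ~q) is falsified — backtrack.
So q = False.
  then (~c | q | ~r) forces c = False.
  then (c | ~d | ~r) forces d = False.
  then (d | ~e | ~r) forces e = False.
Set u = False.
Set h = False.
  then (h | ~k) forces k = False.
Set w = True.
All clauses satisfied.

q = False, u = False, h = False, e = False, c = False, k = False, w = True, d = False, r = True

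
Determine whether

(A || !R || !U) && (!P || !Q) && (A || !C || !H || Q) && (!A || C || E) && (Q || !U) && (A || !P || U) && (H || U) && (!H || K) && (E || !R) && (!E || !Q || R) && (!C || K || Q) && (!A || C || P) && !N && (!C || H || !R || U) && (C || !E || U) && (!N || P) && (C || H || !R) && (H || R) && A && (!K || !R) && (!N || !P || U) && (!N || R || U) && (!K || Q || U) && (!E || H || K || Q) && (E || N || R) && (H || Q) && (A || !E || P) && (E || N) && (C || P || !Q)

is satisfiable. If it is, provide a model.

E = True, U = True, P = False, H = False, A = True, N = False, C = True, R = True, Q = True, K = False

Unit clause (!N) forces N = False.
Unit clause (A) forces A = True.
In (E || N) only E is left, so E = True.
Set U = True.
  then (Q || !U) forces Q = True.
  then (!E || !Q || R) forces R = True.
  then (!K || !R) forces K = False.
  then (!P || !Q) forces P = False.
  then (!H || K) forces H = False.
  then (!A || C || P) forces C = True.
All clauses satisfied.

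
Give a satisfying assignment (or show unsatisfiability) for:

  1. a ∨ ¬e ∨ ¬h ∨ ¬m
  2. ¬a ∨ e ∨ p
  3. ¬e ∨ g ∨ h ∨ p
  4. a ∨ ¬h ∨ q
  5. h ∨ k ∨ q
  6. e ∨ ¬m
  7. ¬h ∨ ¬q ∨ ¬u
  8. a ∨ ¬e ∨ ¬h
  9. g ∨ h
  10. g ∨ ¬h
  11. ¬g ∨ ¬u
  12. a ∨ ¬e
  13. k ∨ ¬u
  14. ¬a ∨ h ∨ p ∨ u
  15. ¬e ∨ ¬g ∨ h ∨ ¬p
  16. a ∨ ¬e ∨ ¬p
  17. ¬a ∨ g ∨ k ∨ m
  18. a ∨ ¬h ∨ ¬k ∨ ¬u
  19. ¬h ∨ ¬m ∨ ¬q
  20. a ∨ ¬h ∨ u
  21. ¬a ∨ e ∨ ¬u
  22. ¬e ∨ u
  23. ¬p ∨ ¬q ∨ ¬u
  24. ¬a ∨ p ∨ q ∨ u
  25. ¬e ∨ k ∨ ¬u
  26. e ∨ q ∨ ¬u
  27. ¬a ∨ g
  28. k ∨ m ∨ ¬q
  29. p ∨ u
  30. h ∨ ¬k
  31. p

e=F, k=T, q=T, p=T, g=T, h=T, m=F, u=F, a=T

Unit clause (p) forces p = True.
Set e = False.
  then (e ∨ ¬m) forces m = False.
Set k = True.
  then (h ∨ ¬k) forces h = True.
  then (g ∨ ¬h) forces g = True.
  then (¬g ∨ ¬u) forces u = False.
  then (a ∨ ¬h ∨ u) forces a = True.
Set q = True.
All clauses satisfied.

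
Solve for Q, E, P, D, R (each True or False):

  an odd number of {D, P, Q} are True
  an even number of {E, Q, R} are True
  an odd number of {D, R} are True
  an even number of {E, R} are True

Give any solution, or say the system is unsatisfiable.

Q=F; E=T; P=T; D=F; R=T

{D, P, Q}: 1 true → odd ✓
{E, Q, R}: 2 true → even ✓
{D, R}: 1 true → odd ✓
{E, R}: 2 true → even ✓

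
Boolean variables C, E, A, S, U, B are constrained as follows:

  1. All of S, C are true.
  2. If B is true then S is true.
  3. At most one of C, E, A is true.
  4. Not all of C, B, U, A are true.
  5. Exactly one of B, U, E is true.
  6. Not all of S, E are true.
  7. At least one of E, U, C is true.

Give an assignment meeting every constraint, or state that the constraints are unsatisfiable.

C = True; E = False; A = False; S = True; U = False; B = True

  (1) {S, C}: all 2 true ✓
  (2) B=T ⇒ S: T ✓
  (3) {C, E, A}: 1 true — at most one ✓
  (4) {C, B, U, A}: 2/4 true — not all ✓
  (5) {B, U, E}: 1 true — exactly one ✓
  (6) {S, E}: 1/2 true — not all ✓
  (7) {E, U, C}: 1 true — at least one ✓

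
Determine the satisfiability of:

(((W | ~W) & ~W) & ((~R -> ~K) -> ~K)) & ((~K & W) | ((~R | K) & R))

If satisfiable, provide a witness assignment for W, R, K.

Unsatisfiable — no assignment works.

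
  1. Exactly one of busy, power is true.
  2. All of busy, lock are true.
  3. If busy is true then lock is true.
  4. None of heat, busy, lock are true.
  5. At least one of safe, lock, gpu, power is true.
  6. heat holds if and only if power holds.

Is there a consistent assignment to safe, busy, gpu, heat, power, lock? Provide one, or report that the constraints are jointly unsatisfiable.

Unsatisfiable — no assignment works.

Case busy = True:
  Constraint (4) is violated (busy=T) — contradiction.
Case busy = False:
  Constraint (2) is violated (busy=F) — contradiction.
Both cases fail — unsatisfiable.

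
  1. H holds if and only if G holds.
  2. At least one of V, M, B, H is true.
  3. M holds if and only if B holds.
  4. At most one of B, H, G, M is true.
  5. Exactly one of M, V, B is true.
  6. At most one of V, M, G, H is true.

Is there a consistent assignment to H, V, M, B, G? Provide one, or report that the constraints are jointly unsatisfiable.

H = False, V = True, M = False, B = False, G = False

  (1) H=F, G=F — same ✓
  (2) {V, M, B, H}: 1 true — at least one ✓
  (3) M=F, B=F — same ✓
  (4) {B, H, G, M}: 0 true — at most one ✓
  (5) {M, V, B}: 1 true — exactly one ✓
  (6) {V, M, G, H}: 1 true — at most one ✓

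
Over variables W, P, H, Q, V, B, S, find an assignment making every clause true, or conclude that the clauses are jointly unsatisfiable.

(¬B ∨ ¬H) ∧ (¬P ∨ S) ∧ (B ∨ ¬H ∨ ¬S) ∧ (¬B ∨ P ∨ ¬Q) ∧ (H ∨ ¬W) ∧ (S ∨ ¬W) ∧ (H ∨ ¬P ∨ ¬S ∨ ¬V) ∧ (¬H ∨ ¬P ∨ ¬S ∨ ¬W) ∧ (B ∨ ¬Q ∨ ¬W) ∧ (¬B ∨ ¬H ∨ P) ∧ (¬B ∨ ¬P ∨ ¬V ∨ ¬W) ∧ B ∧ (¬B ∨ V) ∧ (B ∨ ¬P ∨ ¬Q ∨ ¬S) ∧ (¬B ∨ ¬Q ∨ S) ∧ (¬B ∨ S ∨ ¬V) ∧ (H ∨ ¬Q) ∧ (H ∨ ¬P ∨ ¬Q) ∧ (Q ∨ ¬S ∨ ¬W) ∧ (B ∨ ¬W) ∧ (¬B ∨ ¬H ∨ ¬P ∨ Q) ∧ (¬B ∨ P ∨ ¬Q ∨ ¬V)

Unit clause (B) forces B = True.
In (¬B ∨ V) only V is left, so V = True.
In (¬B ∨ S ∨ ¬V) only S is left, so S = True.
In (¬B ∨ ¬H) only ¬H is left, so H = False.
In (H ∨ ¬W) only ¬W is left, so W = False.
In (H ∨ ¬P ∨ ¬S ∨ ¬V) only ¬P is left, so P = False.
In (H ∨ ¬Q) only ¬Q is left, so Q = False.
All clauses satisfied.

W = False, P = False, H = False, Q = False, V = True, B = True, S = True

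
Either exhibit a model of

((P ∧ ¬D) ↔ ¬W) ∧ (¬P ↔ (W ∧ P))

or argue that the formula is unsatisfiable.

P=T, D=F, W=F

  (P ∧ ¬D) ↔ ¬W = True
    P ∧ ¬D = True
      ¬D = True
    ¬W = True
  ¬P ↔ (W ∧ P) = True
    ¬P = False
    W ∧ P = False
Both conjuncts True, so the formula holds.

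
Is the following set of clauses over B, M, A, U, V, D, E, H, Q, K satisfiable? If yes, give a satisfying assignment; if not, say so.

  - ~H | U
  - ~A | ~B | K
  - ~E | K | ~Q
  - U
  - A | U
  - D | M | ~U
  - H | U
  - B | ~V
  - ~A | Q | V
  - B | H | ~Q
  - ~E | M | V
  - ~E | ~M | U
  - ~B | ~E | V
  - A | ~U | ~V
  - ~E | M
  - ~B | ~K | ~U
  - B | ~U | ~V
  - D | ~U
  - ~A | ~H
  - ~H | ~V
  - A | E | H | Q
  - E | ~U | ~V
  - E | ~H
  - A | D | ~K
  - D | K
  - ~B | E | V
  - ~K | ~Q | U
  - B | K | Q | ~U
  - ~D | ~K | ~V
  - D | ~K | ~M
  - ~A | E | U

B: False; M: True; A: False; U: True; V: False; D: True; E: True; H: True; Q: False; K: True

Unit clause (U) forces U = True.
In (D | ~U) only D is left, so D = True.
Set B = False.
  then (B | ~V) forces V = False.
Try M = False:
  (~E | M | V) forces E = False.
  (E | ~H) forces H = False.
  (B | H | ~Q) forces Q = False.
  (~A | Q | V) forces A = False.
  clause (A | E | H | Q) is falsified — backtrack.
So M = True.
Set A = False.
Try E = False:
  (E | ~H) forces H = False.
  (B | H | ~Q) forces Q = False.
  clause (A | E | H | Q) is falsified — backtrack.
So E = True.
Set H = True.
Set Q = False.
  then (B | K | Q | ~U) forces K = True.
All clauses satisfied.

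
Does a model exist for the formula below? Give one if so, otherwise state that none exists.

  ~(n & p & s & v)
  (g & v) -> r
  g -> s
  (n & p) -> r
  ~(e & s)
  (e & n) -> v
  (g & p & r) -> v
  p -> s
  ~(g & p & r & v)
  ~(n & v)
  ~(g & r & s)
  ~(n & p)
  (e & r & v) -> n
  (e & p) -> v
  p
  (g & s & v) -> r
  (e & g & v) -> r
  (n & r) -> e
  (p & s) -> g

e = False, r = False, n = False, p = True, s = True, v = False, g = True

Unit clause (p) forces p = True.
In (~n | ~p) only ~n is left, so n = False.
In (~p | s) only s is left, so s = True.
In (~e | ~s) only ~e is left, so e = False.
In (g | ~p | ~s) only g is left, so g = True.
In (~g | ~r | ~s) only ~r is left, so r = False.
In (~g | r | ~v) only ~v is left, so v = False.
All clauses satisfied.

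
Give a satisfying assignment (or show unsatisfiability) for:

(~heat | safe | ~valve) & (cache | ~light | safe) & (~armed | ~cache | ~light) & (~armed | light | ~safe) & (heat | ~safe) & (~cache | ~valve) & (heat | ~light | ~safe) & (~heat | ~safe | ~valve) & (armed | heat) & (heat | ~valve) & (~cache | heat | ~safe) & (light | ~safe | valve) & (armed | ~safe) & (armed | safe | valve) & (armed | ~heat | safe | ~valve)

Set armed = True.
Set heat = True.
Set safe = True.
  then (~armed | light | ~safe) forces light = True.
  then (~heat | ~safe | ~valve) forces valve = False.
  then (~armed | ~cache | ~light) forces cache = False.
All clauses satisfied.

armed = True, heat = True, safe = True, valve = False, cache = False, light = True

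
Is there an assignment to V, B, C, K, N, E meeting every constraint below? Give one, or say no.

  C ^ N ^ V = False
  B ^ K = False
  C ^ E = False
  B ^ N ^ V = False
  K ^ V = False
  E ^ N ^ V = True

Unsatisfiable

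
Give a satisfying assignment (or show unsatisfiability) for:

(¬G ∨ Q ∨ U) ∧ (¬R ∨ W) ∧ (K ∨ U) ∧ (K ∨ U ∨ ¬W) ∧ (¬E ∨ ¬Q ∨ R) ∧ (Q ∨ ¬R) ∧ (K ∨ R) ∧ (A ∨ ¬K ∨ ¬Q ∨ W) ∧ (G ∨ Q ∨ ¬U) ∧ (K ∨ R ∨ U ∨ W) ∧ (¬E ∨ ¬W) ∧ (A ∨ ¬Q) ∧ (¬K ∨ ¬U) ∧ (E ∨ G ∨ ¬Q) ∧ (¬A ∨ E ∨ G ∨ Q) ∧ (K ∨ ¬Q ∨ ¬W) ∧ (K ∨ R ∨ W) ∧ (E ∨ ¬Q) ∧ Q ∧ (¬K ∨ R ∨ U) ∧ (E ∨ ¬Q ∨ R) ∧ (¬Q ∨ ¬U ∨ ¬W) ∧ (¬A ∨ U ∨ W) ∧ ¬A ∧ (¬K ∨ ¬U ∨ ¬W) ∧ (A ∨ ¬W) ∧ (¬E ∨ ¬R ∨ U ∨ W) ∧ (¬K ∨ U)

Case A = True:
  Clause (¬A) is falsified — contradiction.
Case A = False:
  (A ∨ ¬Q) forces Q = False.
  Clause (Q) is falsified — contradiction.
Both cases fail, so the formula is unsatisfiable.

Unsatisfiable — no assignment works.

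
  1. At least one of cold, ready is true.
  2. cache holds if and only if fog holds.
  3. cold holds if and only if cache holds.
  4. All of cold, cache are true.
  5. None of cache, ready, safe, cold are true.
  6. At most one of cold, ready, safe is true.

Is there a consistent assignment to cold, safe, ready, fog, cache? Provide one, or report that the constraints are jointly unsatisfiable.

Unsatisfiable — no assignment works.

Case cold = True:
  Constraint (5) is violated (cold=T) — contradiction.
Case cold = False:
  Constraint (4) is violated (cold=F) — contradiction.
Both cases fail — unsatisfiable.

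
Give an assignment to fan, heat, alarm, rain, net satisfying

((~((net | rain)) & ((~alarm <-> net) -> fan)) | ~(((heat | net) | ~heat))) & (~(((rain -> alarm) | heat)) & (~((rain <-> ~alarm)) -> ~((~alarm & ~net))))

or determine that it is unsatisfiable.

Case rain = True: the formula simplifies to ~(((heat | net) | ~heat)) & (~((alarm | heat)) & (~(~alarm) -> ~((~alarm & ~net)))).
  heat = True: the conjunct ~(((heat | net) | ~heat)) becomes ~((True | False)) = False.
  heat = False: the conjunct ~(((heat | net) | ~heat)) becomes ~((net | True)) = False.
Case rain = False: the conjunct ~(((rain -> alarm) | heat)) becomes ~((True | heat)) = False.
Both cases fail — unsatisfiable.

Unsatisfiable — no assignment works.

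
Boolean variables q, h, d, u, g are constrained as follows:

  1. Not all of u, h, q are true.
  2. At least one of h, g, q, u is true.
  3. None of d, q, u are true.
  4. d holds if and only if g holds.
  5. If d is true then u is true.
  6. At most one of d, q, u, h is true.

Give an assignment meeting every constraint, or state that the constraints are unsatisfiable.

q = False, h = True, d = False, u = False, g = False

  (1) {u, h, q}: 1/3 true — not all ✓
  (2) {h, g, q, u}: 1 true — at least one ✓
  (3) {d, q, u}: 0 true — none ✓
  (4) d=F, g=F — same ✓
  (5) d=F ⇒ u: vacuous ✓
  (6) {d, q, u, h}: 1 true — at most one ✓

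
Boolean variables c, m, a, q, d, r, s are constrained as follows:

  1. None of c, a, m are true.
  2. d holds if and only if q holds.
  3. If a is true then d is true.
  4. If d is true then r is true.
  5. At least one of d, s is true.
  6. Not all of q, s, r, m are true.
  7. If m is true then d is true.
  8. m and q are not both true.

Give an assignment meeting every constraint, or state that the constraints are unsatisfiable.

c = False; m = False; a = False; q = True; d = True; r = True; s = False

  (1) {c, a, m}: 0 true — none ✓
  (2) d=T, q=T — same ✓
  (3) a=F ⇒ d: vacuous ✓
  (4) d=T ⇒ r: T ✓
  (5) {d, s}: 1 true — at least one ✓
  (6) {q, s, r, m}: 2/4 true — not all ✓
  (7) m=F ⇒ d: vacuous ✓
  (8) m=F, q=T — not both ✓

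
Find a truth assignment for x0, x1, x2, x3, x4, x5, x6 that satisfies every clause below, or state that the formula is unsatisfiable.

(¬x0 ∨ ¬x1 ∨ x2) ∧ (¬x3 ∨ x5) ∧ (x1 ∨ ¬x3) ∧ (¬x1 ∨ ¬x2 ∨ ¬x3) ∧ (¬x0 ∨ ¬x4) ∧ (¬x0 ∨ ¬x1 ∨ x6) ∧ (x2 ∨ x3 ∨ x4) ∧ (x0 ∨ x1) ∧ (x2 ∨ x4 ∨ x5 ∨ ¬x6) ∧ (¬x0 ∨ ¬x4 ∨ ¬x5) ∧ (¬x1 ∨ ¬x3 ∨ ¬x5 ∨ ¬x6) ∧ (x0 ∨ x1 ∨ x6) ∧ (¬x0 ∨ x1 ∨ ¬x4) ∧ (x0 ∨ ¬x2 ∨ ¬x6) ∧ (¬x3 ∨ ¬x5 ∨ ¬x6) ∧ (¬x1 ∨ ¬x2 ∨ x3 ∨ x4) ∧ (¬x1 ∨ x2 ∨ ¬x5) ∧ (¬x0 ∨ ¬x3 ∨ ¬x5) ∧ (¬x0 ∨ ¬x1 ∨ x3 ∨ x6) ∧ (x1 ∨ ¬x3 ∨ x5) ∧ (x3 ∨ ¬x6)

Set x0 = True.
  then (¬x0 ∨ ¬x4) forces x4 = False.
Try x1 = True:
  (¬x0 ∨ ¬x1 ∨ x2) forces x2 = True.
  (¬x1 ∨ ¬x2 ∨ ¬x3) forces x3 = False.
  clause (¬x1 ∨ ¬x2 ∨ x3 ∨ x4) is falsified — backtrack.
So x1 = False.
  then (x1 ∨ ¬x3) forces x3 = False.
  then (x2 ∨ x3 ∨ x4) forces x2 = True.
  then (x3 ∨ ¬x6) forces x6 = False.
Set x5 = False.
All clauses satisfied.

x0 = True, x1 = False, x2 = True, x3 = False, x4 = False, x5 = False, x6 = False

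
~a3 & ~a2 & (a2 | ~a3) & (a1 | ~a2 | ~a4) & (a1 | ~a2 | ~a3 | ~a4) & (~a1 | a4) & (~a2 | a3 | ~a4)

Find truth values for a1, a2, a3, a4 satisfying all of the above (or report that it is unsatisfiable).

Unit clause (~a3) forces a3 = False.
Unit clause (~a2) forces a2 = False.
Set a1 = True.
  then (~a1 | a4) forces a4 = True.
Check each clause:
  (~a3): ~a3 holds.
  (~a2): ~a2 holds.
  (a2 | ~a3): ~a3 holds.
  (a1 | ~a2 | ~a4): a1 holds.
  (a1 | ~a2 | ~a3 | ~a4): a1 holds.
  (~a1 | a4): a4 holds.
  (~a2 | a3 | ~a4): ~a2 holds.
All clauses satisfied.

a1 = True, a2 = False, a3 = False, a4 = True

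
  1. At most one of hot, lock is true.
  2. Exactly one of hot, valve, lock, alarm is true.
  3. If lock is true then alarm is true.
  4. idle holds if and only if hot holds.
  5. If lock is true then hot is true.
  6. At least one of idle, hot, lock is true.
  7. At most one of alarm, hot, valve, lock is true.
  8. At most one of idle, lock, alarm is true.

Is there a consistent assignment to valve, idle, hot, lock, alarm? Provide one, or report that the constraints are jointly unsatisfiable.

valve = False; idle = True; hot = True; lock = False; alarm = False

  (1) {hot, lock}: 1 true — at most one ✓
  (2) {hot, valve, lock, alarm}: 1 true — exactly one ✓
  (3) lock=F ⇒ alarm: vacuous ✓
  (4) idle=T, hot=T — same ✓
  (5) lock=F ⇒ hot: vacuous ✓
  (6) {idle, hot, lock}: 2 true — at least one ✓
  (7) {alarm, hot, valve, lock}: 1 true — at most one ✓
  (8) {idle, lock, alarm}: 1 true — at most one ✓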